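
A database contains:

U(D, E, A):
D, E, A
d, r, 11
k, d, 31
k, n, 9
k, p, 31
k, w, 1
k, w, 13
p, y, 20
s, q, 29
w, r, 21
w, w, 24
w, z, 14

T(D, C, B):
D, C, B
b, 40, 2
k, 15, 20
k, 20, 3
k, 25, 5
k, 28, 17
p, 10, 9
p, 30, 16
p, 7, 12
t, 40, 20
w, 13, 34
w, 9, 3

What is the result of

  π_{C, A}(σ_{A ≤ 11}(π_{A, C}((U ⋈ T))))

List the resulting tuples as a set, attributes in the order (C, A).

Natural join on D: {(k, d, 31, 15, 20), (k, d, 31, 20, 3), (k, d, 31, 25, 5), (k, d, 31, 28, 17), (k, n, 9, 15, 20), (k, n, 9, 20, 3), (k, n, 9, 25, 5), (k, n, 9, 28, 17), (k, p, 31, 15, 20), (k, p, 31, 20, 3), (k, p, 31, 25, 5), (k, p, 31, 28, 17), (k, w, 1, 15, 20), (k, w, 1, 20, 3), (k, w, 1, 25, 5), (k, w, 1, 28, 17), (k, w, 13, 15, 20), (k, w, 13, 20, 3), (k, w, 13, 25, 5), (k, w, 13, 28, 17), (p, y, 20, 10, 9), (p, y, 20, 30, 16), (p, y, 20, 7, 12), (w, r, 21, 13, 34), (w, r, 21, 9, 3), (w, w, 24, 13, 34), (w, w, 24, 9, 3), (w, z, 14, 13, 34), (w, z, 14, 9, 3)}
π_{A, C} gives {(1, 15), (1, 20), (1, 25), (1, 28), (13, 15), (13, 20), (13, 25), (13, 28), (14, 13), (14, 9), (20, 10), (20, 30), (20, 7), (21, 13), (21, 9), (24, 13), (24, 9), (31, 15), (31, 20), (31, 25), (31, 28), (9, 15), (9, 20), (9, 25), (9, 28)} (4 duplicate(s) eliminated).
σ[A ≤ 11]: keep tuples satisfying A ≤ 11 → {(1, 15), (1, 20), (1, 25), (1, 28), (9, 15), (9, 20), (9, 25), (9, 28)}
π_{C, A} gives {(15, 1), (15, 9), (20, 1), (20, 9), (25, 1), (25, 9), (28, 1), (28, 9)}.

{(15, 1), (15, 9), (20, 1), (20, 9), (25, 1), (25, 9), (28, 1), (28, 9)}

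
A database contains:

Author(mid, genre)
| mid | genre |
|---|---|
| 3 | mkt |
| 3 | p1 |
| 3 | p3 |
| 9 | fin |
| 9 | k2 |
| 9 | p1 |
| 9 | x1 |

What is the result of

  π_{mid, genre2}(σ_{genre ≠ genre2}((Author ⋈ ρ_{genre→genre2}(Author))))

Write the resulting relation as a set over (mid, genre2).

ρ[genre→genre2]: schema becomes (mid, genre2); tuples unchanged.
Author ⋈ ρ_{genre→genre2}(Author) (natural join on mid): {(3, mkt, mkt), (3, mkt, p1), (3, mkt, p3), (3, p1, mkt), (3, p1, p1), (3, p1, p3), (3, p3, mkt), (3, p3, p1), (3, p3, p3), (9, fin, fin), (9, fin, k2), (9, fin, p1), (9, fin, x1), (9, k2, fin), (9, k2, k2), (9, k2, p1), (9, k2, x1), (9, p1, fin), (9, p1, k2), (9, p1, p1), (9, p1, x1), (9, x1, fin), (9, x1, k2), (9, x1, p1), (9, x1, x1)}
Filtering on genre ≠ genre2 leaves {(3, mkt, p1), (3, mkt, p3), (3, p1, mkt), (3, p1, p3), (3, p3, mkt), (3, p3, p1), (9, fin, k2), (9, fin, p1), (9, fin, x1), (9, k2, fin), (9, k2, p1), (9, k2, x1), (9, p1, fin), (9, p1, k2), (9, p1, x1), (9, x1, fin), (9, x1, k2), (9, x1, p1)}.
π_{mid, genre2} gives {(3, mkt), (3, p1), (3, p3), (9, fin), (9, k2), (9, p1), (9, x1)} (11 duplicate(s) eliminated).

{(3, mkt), (3, p1), (3, p3), (9, fin), (9, k2), (9, p1), (9, x1)}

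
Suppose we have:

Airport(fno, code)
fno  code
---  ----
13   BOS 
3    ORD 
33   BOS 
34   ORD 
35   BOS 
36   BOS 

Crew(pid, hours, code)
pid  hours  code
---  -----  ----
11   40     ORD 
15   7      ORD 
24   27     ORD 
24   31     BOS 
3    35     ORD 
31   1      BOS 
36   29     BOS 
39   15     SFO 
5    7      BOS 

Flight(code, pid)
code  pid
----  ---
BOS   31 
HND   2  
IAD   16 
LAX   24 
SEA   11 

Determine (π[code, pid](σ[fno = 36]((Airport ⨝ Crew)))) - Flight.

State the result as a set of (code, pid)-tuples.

{(BOS, 24), (BOS, 36), (BOS, 5)}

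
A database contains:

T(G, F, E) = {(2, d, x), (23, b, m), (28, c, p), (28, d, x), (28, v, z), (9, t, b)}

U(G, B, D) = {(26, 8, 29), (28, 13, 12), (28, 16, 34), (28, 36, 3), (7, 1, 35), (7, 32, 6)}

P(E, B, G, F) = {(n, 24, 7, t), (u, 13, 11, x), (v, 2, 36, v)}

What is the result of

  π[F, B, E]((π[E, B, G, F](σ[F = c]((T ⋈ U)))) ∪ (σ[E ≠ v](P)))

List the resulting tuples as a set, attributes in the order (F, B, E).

Joining T and U on G yields {(28, c, p, 13, 12), (28, c, p, 16, 34), (28, c, p, 36, 3), (28, d, x, 13, 12), (28, d, x, 16, 34), (28, d, x, 36, 3), (28, v, z, 13, 12), (28, v, z, 16, 34), (28, v, z, 36, 3)}.
σ[F = c]: keep tuples satisfying F = c → {(28, c, p, 13, 12), (28, c, p, 16, 34), (28, c, p, 36, 3)}
Keep only column(s) E, B, G, F: {(p, 13, 28, c), (p, 16, 28, c), (p, 36, 28, c)}
σ[E ≠ v]: keep tuples satisfying E ≠ v → {(n, 24, 7, t), (u, 13, 11, x)}
Union: {(p, 13, 28, c), (p, 16, 28, c), (p, 36, 28, c)} with {(n, 24, 7, t), (u, 13, 11, x)} → {(n, 24, 7, t), (p, 13, 28, c), (p, 16, 28, c), (p, 36, 28, c), (u, 13, 11, x)}
Keep only column(s) F, B, E: {(c, 13, p), (c, 16, p), (c, 36, p), (t, 24, n), (x, 13, u)}

{(c, 13, p), (c, 16, p), (c, 36, p), (t, 24, n), (x, 13, u)}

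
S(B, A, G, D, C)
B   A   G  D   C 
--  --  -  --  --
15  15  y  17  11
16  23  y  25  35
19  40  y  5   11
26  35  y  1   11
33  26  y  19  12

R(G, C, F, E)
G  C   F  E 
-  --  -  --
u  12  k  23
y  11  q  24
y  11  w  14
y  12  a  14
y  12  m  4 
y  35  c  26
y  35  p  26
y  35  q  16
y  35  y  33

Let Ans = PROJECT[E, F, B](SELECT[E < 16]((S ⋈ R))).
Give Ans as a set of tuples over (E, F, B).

{(14, a, 33), (14, w, 15), (14, w, 19), (14, w, 26), (4, m, 33)}

S ⋈ R (natural join on G, C): {(15, 15, y, 17, 11, q, 24), (15, 15, y, 17, 11, w, 14), (16, 23, y, 25, 35, c, 26), (16, 23, y, 25, 35, p, 26), (16, 23, y, 25, 35, q, 16), (16, 23, y, 25, 35, y, 33), (19, 40, y, 5, 11, q, 24), (19, 40, y, 5, 11, w, 14), (26, 35, y, 1, 11, q, 24), (26, 35, y, 1, 11, w, 14), (33, 26, y, 19, 12, a, 14), (33, 26, y, 19, 12, m, 4)}
Selection E < 16: {(15, 15, y, 17, 11, w, 14), (19, 40, y, 5, 11, w, 14), (26, 35, y, 1, 11, w, 14), (33, 26, y, 19, 12, a, 14), (33, 26, y, 19, 12, m, 4)}
Keep only column(s) E, F, B: {(14, a, 33), (14, w, 15), (14, w, 19), (14, w, 26), (4, m, 33)}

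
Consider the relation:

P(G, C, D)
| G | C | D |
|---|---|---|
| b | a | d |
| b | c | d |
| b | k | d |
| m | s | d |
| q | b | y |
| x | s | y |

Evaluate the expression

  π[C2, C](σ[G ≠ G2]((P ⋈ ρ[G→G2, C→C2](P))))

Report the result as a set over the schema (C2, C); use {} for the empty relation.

{(a, s), (b, s), (c, s), (k, s), (s, a), (s, b), (s, c), (s, k)}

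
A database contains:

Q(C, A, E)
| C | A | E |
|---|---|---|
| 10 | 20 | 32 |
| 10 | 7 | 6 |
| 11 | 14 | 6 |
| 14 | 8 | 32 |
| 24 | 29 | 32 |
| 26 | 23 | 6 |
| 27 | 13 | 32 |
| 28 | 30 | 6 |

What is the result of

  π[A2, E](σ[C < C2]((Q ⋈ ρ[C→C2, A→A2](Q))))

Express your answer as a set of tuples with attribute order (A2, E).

{(13, 32), (14, 6), (23, 6), (29, 32), (30, 6), (8, 32)}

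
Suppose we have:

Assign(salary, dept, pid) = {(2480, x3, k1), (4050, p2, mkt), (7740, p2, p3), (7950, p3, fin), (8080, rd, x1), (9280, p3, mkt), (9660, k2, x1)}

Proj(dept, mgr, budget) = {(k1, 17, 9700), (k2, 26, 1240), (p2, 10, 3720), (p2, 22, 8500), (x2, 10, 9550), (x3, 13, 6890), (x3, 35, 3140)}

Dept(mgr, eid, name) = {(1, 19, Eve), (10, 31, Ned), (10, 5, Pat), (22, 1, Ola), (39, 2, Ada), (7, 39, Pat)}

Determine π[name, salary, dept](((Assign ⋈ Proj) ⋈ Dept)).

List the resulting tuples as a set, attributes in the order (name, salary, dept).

{(Ned, 4050, p2), (Ned, 7740, p2), (Ola, 4050, p2), (Ola, 7740, p2), (Pat, 4050, p2), (Pat, 7740, p2)}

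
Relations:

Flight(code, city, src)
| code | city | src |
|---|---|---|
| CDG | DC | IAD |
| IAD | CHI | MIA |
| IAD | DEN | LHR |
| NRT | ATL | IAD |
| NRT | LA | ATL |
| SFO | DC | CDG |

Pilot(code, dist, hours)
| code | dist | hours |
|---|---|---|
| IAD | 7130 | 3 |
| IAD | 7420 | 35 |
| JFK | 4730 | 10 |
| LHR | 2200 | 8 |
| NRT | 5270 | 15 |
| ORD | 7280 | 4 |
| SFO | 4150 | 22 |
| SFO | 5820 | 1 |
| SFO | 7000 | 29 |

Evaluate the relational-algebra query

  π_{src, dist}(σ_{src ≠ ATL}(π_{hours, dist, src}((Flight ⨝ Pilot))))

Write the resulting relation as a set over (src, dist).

Natural join on code: {(IAD, CHI, MIA, 7130, 3), (IAD, CHI, MIA, 7420, 35), (IAD, DEN, LHR, 7130, 3), (IAD, DEN, LHR, 7420, 35), (NRT, ATL, IAD, 5270, 15), (NRT, LA, ATL, 5270, 15), (SFO, DC, CDG, 4150, 22), (SFO, DC, CDG, 5820, 1), (SFO, DC, CDG, 7000, 29)}
π_{hours, dist, src} gives {(1, 5820, CDG), (15, 5270, ATL), (15, 5270, IAD), (22, 4150, CDG), (29, 7000, CDG), (3, 7130, LHR), (3, 7130, MIA), (35, 7420, LHR), (35, 7420, MIA)}.
σ[src ≠ ATL]: keep tuples satisfying src ≠ ATL → {(1, 5820, CDG), (15, 5270, IAD), (22, 4150, CDG), (29, 7000, CDG), (3, 7130, LHR), (3, 7130, MIA), (35, 7420, LHR), (35, 7420, MIA)}
π_{src, dist} gives {(CDG, 4150), (CDG, 5820), (CDG, 7000), (IAD, 5270), (LHR, 7130), (LHR, 7420), (MIA, 7130), (MIA, 7420)}.

{(CDG, 4150), (CDG, 5820), (CDG, 7000), (IAD, 5270), (LHR, 7130), (LHR, 7420), (MIA, 7130), (MIA, 7420)}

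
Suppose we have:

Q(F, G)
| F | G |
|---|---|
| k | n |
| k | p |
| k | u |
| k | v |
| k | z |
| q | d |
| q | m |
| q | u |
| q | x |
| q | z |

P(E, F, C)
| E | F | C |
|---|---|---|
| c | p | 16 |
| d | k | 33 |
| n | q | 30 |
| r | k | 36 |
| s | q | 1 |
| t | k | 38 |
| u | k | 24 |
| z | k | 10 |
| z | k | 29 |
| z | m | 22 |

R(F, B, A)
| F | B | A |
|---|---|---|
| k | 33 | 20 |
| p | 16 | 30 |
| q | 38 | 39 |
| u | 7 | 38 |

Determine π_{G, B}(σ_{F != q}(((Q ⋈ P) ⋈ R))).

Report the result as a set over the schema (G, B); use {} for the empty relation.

Natural join on F: {(k, n, d, 33), (k, n, r, 36), (k, n, t, 38), (k, n, u, 24), (k, n, z, 10), (k, n, z, 29), (k, p, d, 33), (k, p, r, 36), (k, p, t, 38), (k, p, u, 24), (k, p, z, 10), (k, p, z, 29), (k, u, d, 33), (k, u, r, 36), (k, u, t, 38), (k, u, u, 24), (k, u, z, 10), (k, u, z, 29), (k, v, d, 33), (k, v, r, 36), (k, v, t, 38), (k, v, u, 24), (k, v, z, 10), (k, v, z, 29), (k, z, d, 33), (k, z, r, 36), (k, z, t, 38), (k, z, u, 24), (k, z, z, 10), (k, z, z, 29), (q, d, n, 30), (q, d, s, 1), (q, m, n, 30), (q, m, s, 1), (q, u, n, 30), (q, u, s, 1), (q, x, n, 30), (q, x, s, 1), (q, z, n, 30), (q, z, s, 1)}
Natural join on F: {(k, n, d, 33, 33, 20), (k, n, r, 36, 33, 20), (k, n, t, 38, 33, 20), (k, n, u, 24, 33, 20), (k, n, z, 10, 33, 20), (k, n, z, 29, 33, 20), (k, p, d, 33, 33, 20), (k, p, r, 36, 33, 20), (k, p, t, 38, 33, 20), (k, p, u, 24, 33, 20), (k, p, z, 10, 33, 20), (k, p, z, 29, 33, 20), (k, u, d, 33, 33, 20), (k, u, r, 36, 33, 20), (k, u, t, 38, 33, 20), (k, u, u, 24, 33, 20), (k, u, z, 10, 33, 20), (k, u, z, 29, 33, 20), (k, v, d, 33, 33, 20), (k, v, r, 36, 33, 20), (k, v, t, 38, 33, 20), (k, v, u, 24, 33, 20), (k, v, z, 10, 33, 20), (k, v, z, 29, 33, 20), (k, z, d, 33, 33, 20), (k, z, r, 36, 33, 20), (k, z, t, 38, 33, 20), (k, z, u, 24, 33, 20), (k, z, z, 10, 33, 20), (k, z, z, 29, 33, 20), (q, d, n, 30, 38, 39), (q, d, s, 1, 38, 39), (q, m, n, 30, 38, 39), (q, m, s, 1, 38, 39), (q, u, n, 30, 38, 39), (q, u, s, 1, 38, 39), (q, x, n, 30, 38, 39), (q, x, s, 1, 38, 39), (q, z, n, 30, 38, 39), (q, z, s, 1, 38, 39)}
Apply σ_{F != q}; surviving tuples: {(k, n, d, 33, 33, 20), (k, n, r, 36, 33, 20), (k, n, t, 38, 33, 20), (k, n, u, 24, 33, 20), (k, n, z, 10, 33, 20), (k, n, z, 29, 33, 20), (k, p, d, 33, 33, 20), (k, p, r, 36, 33, 20), (k, p, t, 38, 33, 20), (k, p, u, 24, 33, 20), (k, p, z, 10, 33, 20), (k, p, z, 29, 33, 20), (k, u, d, 33, 33, 20), (k, u, r, 36, 33, 20), (k, u, t, 38, 33, 20), (k, u, u, 24, 33, 20), (k, u, z, 10, 33, 20), (k, u, z, 29, 33, 20), (k, v, d, 33, 33, 20), (k, v, r, 36, 33, 20), (k, v, t, 38, 33, 20), (k, v, u, 24, 33, 20), (k, v, z, 10, 33, 20), (k, v, z, 29, 33, 20), (k, z, d, 33, 33, 20), (k, z, r, 36, 33, 20), (k, z, t, 38, 33, 20), (k, z, u, 24, 33, 20), (k, z, z, 10, 33, 20), (k, z, z, 29, 33, 20)}
π_{G, B} gives {(n, 33), (p, 33), (u, 33), (v, 33), (z, 33)} (25 duplicate(s) eliminated).

{(n, 33), (p, 33), (u, 33), (v, 33), (z, 33)}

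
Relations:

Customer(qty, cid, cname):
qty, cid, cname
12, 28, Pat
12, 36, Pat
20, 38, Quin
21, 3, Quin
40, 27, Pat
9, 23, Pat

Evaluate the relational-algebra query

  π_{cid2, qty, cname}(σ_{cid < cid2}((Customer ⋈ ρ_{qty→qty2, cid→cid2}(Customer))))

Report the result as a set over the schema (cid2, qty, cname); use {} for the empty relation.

ρ[qty→qty2, cid→cid2]: schema becomes (qty2, cid2, cname); tuples unchanged.
Joining Customer and ρ_{qty→qty2, cid→cid2}(Customer) on cname yields {(12, 28, Pat, 12, 28), (12, 28, Pat, 12, 36), (12, 28, Pat, 40, 27), (12, 28, Pat, 9, 23), (12, 36, Pat, 12, 28), (12, 36, Pat, 12, 36), (12, 36, Pat, 40, 27), (12, 36, Pat, 9, 23), (20, 38, Quin, 20, 38), (20, 38, Quin, 21, 3), (21, 3, Quin, 20, 38), (21, 3, Quin, 21, 3), (40, 27, Pat, 12, 28), (40, 27, Pat, 12, 36), (40, 27, Pat, 40, 27), (40, 27, Pat, 9, 23), (9, 23, Pat, 12, 28), (9, 23, Pat, 12, 36), (9, 23, Pat, 40, 27), (9, 23, Pat, 9, 23)}.
Filtering on cid < cid2 leaves {(12, 28, Pat, 12, 36), (21, 3, Quin, 20, 38), (40, 27, Pat, 12, 28), (40, 27, Pat, 12, 36), (9, 23, Pat, 12, 28), (9, 23, Pat, 12, 36), (9, 23, Pat, 40, 27)}.
π[cid2, qty, cname]: project onto (cid2, qty, cname) → {(27, 9, Pat), (28, 40, Pat), (28, 9, Pat), (36, 12, Pat), (36, 40, Pat), (36, 9, Pat), (38, 21, Quin)}

{(27, 9, Pat), (28, 40, Pat), (28, 9, Pat), (36, 12, Pat), (36, 40, Pat), (36, 9, Pat), (38, 21, Quin)}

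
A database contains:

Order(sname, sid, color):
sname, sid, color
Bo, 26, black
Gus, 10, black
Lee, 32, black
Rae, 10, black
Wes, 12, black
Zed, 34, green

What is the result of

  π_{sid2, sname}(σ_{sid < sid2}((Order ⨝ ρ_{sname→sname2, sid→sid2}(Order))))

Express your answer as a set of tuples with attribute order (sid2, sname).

{(12, Gus), (12, Rae), (26, Gus), (26, Rae), (26, Wes), (32, Bo), (32, Gus), (32, Rae), (32, Wes)}

ρ[sname→sname2, sid→sid2]: schema becomes (sname2, sid2, color); tuples unchanged.
Natural join on color: {(Bo, 26, black, Bo, 26), (Bo, 26, black, Gus, 10), (Bo, 26, black, Lee, 32), (Bo, 26, black, Rae, 10), (Bo, 26, black, Wes, 12), (Gus, 10, black, Bo, 26), (Gus, 10, black, Gus, 10), (Gus, 10, black, Lee, 32), (Gus, 10, black, Rae, 10), (Gus, 10, black, Wes, 12), (Lee, 32, black, Bo, 26), (Lee, 32, black, Gus, 10), (Lee, 32, black, Lee, 32), (Lee, 32, black, Rae, 10), (Lee, 32, black, Wes, 12), (Rae, 10, black, Bo, 26), (Rae, 10, black, Gus, 10), (Rae, 10, black, Lee, 32), (Rae, 10, black, Rae, 10), (Rae, 10, black, Wes, 12), (Wes, 12, black, Bo, 26), (Wes, 12, black, Gus, 10), (Wes, 12, black, Lee, 32), (Wes, 12, black, Rae, 10), (Wes, 12, black, Wes, 12), (Zed, 34, green, Zed, 34)}
Filtering on sid < sid2 leaves {(Bo, 26, black, Lee, 32), (Gus, 10, black, Bo, 26), (Gus, 10, black, Lee, 32), (Gus, 10, black, Wes, 12), (Rae, 10, black, Bo, 26), (Rae, 10, black, Lee, 32), (Rae, 10, black, Wes, 12), (Wes, 12, black, Bo, 26), (Wes, 12, black, Lee, 32)}.
π_{sid2, sname} gives {(12, Gus), (12, Rae), (26, Gus), (26, Rae), (26, Wes), (32, Bo), (32, Gus), (32, Rae), (32, Wes)}.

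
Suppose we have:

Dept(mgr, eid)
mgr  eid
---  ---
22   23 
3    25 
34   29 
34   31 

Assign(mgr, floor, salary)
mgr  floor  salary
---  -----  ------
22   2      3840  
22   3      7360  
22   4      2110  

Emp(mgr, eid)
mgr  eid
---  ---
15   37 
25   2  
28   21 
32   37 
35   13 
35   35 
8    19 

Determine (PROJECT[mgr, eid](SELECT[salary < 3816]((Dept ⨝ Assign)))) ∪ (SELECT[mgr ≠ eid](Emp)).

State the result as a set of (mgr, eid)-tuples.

Natural join on mgr: {(22, 23, 2, 3840), (22, 23, 3, 7360), (22, 23, 4, 2110)}
Selection salary < 3816: {(22, 23, 4, 2110)}
π_{mgr, eid} gives {(22, 23)}.
Selection mgr ≠ eid: {(15, 37), (25, 2), (28, 21), (32, 37), (35, 13), (8, 19)}
Taking the union: {(15, 37), (22, 23), (25, 2), (28, 21), (32, 37), (35, 13), (8, 19)}

{(15, 37), (22, 23), (25, 2), (28, 21), (32, 37), (35, 13), (8, 19)}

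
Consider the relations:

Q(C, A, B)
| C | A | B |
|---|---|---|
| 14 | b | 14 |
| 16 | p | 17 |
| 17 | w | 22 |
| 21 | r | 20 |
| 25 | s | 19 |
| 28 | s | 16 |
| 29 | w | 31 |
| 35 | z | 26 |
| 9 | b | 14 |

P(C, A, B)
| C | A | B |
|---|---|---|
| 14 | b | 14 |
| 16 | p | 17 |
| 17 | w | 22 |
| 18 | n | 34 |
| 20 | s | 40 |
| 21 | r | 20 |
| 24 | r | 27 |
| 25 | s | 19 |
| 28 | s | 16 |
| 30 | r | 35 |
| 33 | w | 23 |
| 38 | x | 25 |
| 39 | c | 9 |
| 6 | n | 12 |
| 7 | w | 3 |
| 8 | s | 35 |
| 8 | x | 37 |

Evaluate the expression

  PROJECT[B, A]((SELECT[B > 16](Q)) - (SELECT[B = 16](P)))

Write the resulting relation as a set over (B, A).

{(17, p), (19, s), (20, r), (22, w), (26, z), (31, w)}

Filtering on B > 16 leaves {(16, p, 17), (17, w, 22), (21, r, 20), (25, s, 19), (29, w, 31), (35, z, 26)}.
Filtering on B = 16 leaves {(28, s, 16)}.
Difference: {(16, p, 17), (17, w, 22), (21, r, 20), (25, s, 19), (29, w, 31), (35, z, 26)} with {(28, s, 16)} → {(16, p, 17), (17, w, 22), (21, r, 20), (25, s, 19), (29, w, 31), (35, z, 26)}
Projecting to B, A: {(17, p), (19, s), (20, r), (22, w), (26, z), (31, w)}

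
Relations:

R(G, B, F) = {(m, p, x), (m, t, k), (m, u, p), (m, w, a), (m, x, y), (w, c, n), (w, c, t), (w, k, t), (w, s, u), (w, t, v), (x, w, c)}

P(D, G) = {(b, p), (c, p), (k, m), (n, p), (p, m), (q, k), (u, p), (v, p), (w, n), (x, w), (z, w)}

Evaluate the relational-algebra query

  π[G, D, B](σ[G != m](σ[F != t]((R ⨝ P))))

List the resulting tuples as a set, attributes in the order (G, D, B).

{(w, x, c), (w, x, s), (w, x, t), (w, z, c), (w, z, s), (w, z, t)}

Natural join on G: {(m, p, x, k), (m, p, x, p), (m, t, k, k), (m, t, k, p), (m, u, p, k), (m, u, p, p), (m, w, a, k), (m, w, a, p), (m, x, y, k), (m, x, y, p), (w, c, n, x), (w, c, n, z), (w, c, t, x), (w, c, t, z), (w, k, t, x), (w, k, t, z), (w, s, u, x), (w, s, u, z), (w, t, v, x), (w, t, v, z)}
Apply σ_{F != t}; surviving tuples: {(m, p, x, k), (m, p, x, p), (m, t, k, k), (m, t, k, p), (m, u, p, k), (m, u, p, p), (m, w, a, k), (m, w, a, p), (m, x, y, k), (m, x, y, p), (w, c, n, x), (w, c, n, z), (w, s, u, x), (w, s, u, z), (w, t, v, x), (w, t, v, z)}
Apply σ_{G != m}; surviving tuples: {(w, c, n, x), (w, c, n, z), (w, s, u, x), (w, s, u, z), (w, t, v, x), (w, t, v, z)}
π[G, D, B]: project onto (G, D, B) → {(w, x, c), (w, x, s), (w, x, t), (w, z, c), (w, z, s), (w, z, t)}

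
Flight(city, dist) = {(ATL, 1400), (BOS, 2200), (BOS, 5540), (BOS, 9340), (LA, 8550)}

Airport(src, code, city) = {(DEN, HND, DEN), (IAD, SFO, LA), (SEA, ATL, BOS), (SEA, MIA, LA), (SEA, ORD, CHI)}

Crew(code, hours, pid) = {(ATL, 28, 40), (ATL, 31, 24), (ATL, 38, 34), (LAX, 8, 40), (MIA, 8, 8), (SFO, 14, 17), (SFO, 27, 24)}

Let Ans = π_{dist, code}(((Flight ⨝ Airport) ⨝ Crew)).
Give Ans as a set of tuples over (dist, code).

Flight ⋈ Airport (natural join on city): {(BOS, 2200, SEA, ATL), (BOS, 5540, SEA, ATL), (BOS, 9340, SEA, ATL), (LA, 8550, IAD, SFO), (LA, 8550, SEA, MIA)}
(Flight ⨝ Airport) ⋈ Crew (natural join on code): {(BOS, 2200, SEA, ATL, 28, 40), (BOS, 2200, SEA, ATL, 31, 24), (BOS, 2200, SEA, ATL, 38, 34), (BOS, 5540, SEA, ATL, 28, 40), (BOS, 5540, SEA, ATL, 31, 24), (BOS, 5540, SEA, ATL, 38, 34), (BOS, 9340, SEA, ATL, 28, 40), (BOS, 9340, SEA, ATL, 31, 24), (BOS, 9340, SEA, ATL, 38, 34), (LA, 8550, IAD, SFO, 14, 17), (LA, 8550, IAD, SFO, 27, 24), (LA, 8550, SEA, MIA, 8, 8)}
Keep only column(s) dist, code (7 duplicate(s) eliminated): {(2200, ATL), (5540, ATL), (8550, MIA), (8550, SFO), (9340, ATL)}

{(2200, ATL), (5540, ATL), (8550, MIA), (8550, SFO), (9340, ATL)}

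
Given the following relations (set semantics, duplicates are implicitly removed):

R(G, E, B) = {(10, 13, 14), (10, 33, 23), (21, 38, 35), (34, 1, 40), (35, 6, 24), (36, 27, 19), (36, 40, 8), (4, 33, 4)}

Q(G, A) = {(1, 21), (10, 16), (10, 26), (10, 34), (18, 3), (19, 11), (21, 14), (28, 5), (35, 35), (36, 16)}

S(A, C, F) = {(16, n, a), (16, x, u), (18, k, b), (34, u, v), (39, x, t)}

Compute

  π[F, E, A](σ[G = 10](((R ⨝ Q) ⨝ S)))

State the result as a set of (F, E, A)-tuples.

{(a, 13, 16), (a, 33, 16), (u, 13, 16), (u, 33, 16), (v, 13, 34), (v, 33, 34)}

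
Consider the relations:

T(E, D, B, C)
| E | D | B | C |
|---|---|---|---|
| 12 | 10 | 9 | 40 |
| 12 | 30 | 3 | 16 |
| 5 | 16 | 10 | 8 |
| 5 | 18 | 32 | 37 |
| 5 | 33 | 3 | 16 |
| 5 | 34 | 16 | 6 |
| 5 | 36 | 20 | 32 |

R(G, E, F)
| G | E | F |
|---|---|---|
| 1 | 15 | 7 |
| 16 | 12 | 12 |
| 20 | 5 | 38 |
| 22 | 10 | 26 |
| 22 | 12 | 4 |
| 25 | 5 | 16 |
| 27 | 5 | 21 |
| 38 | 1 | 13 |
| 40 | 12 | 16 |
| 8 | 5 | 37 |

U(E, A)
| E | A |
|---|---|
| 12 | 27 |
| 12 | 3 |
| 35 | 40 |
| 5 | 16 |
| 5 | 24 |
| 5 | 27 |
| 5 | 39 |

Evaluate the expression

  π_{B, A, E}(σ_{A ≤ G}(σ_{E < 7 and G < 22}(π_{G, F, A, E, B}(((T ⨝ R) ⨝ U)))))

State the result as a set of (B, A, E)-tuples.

{(10, 16, 5), (16, 16, 5), (20, 16, 5), (3, 16, 5), (32, 16, 5)}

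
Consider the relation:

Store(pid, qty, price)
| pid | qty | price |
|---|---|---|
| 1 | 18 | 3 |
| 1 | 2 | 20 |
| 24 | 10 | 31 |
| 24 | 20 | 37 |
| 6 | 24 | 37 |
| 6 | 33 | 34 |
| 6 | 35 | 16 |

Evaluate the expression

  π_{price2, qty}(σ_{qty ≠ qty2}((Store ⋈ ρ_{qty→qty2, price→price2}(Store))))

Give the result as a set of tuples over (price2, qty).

{(16, 24), (16, 33), (20, 18), (3, 2), (31, 20), (34, 24), (34, 35), (37, 10), (37, 33), (37, 35)}

ρ[qty→qty2, price→price2]: schema becomes (pid, qty2, price2); tuples unchanged.
Joining Store and ρ_{qty→qty2, price→price2}(Store) on pid yields {(1, 18, 3, 18, 3), (1, 18, 3, 2, 20), (1, 2, 20, 18, 3), (1, 2, 20, 2, 20), (24, 10, 31, 10, 31), (24, 10, 31, 20, 37), (24, 20, 37, 10, 31), (24, 20, 37, 20, 37), (6, 24, 37, 24, 37), (6, 24, 37, 33, 34), (6, 24, 37, 35, 16), (6, 33, 34, 24, 37), (6, 33, 34, 33, 34), (6, 33, 34, 35, 16), (6, 35, 16, 24, 37), (6, 35, 16, 33, 34), (6, 35, 16, 35, 16)}.
Apply σ_{qty ≠ qty2}; surviving tuples: {(1, 18, 3, 2, 20), (1, 2, 20, 18, 3), (24, 10, 31, 20, 37), (24, 20, 37, 10, 31), (6, 24, 37, 33, 34), (6, 24, 37, 35, 16), (6, 33, 34, 24, 37), (6, 33, 34, 35, 16), (6, 35, 16, 24, 37), (6, 35, 16, 33, 34)}
π[price2, qty]: project onto (price2, qty) → {(16, 24), (16, 33), (20, 18), (3, 2), (31, 20), (34, 24), (34, 35), (37, 10), (37, 33), (37, 35)}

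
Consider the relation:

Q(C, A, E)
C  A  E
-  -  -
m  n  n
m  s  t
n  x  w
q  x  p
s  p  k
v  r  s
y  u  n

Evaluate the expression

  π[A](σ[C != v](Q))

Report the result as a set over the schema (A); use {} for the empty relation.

Selection C != v: {(m, n, n), (m, s, t), (n, x, w), (q, x, p), (s, p, k), (y, u, n)}
π[A]: project onto (A) (1 duplicate(s) eliminated) → {n, p, s, u, x}

{n, p, s, u, x}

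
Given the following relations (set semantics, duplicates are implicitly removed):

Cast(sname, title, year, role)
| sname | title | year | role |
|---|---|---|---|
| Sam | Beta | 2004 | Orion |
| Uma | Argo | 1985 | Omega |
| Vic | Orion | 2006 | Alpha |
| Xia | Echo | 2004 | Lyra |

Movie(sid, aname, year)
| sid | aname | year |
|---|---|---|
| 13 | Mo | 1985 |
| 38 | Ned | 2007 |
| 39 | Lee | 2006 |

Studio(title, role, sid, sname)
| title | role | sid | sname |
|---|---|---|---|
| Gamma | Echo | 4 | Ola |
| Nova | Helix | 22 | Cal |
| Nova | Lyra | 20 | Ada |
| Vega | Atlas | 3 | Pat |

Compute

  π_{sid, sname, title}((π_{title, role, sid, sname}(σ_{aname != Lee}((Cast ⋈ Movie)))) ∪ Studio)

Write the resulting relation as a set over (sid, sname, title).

{(13, Uma, Argo), (20, Ada, Nova), (22, Cal, Nova), (3, Pat, Vega), (4, Ola, Gamma)}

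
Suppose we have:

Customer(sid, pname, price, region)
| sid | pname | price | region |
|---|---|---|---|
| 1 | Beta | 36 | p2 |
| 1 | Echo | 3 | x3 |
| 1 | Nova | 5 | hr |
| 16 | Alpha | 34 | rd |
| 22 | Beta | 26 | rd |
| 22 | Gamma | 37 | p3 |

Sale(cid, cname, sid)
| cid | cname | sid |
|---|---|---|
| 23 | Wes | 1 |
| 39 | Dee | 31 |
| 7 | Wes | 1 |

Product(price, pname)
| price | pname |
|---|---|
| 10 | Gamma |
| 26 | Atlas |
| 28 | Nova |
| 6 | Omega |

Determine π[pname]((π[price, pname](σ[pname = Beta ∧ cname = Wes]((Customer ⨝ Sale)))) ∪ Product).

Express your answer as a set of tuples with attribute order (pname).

{Atlas, Beta, Gamma, Nova, Omega}

Natural join on sid: {(1, Beta, 36, p2, 23, Wes), (1, Beta, 36, p2, 7, Wes), (1, Echo, 3, x3, 23, Wes), (1, Echo, 3, x3, 7, Wes), (1, Nova, 5, hr, 23, Wes), (1, Nova, 5, hr, 7, Wes)}
Apply σ_{pname = Beta ∧ cname = Wes}; surviving tuples: {(1, Beta, 36, p2, 23, Wes), (1, Beta, 36, p2, 7, Wes)}
Keep only column(s) price, pname (1 duplicate(s) eliminated): {(36, Beta)}
Taking the union: {(10, Gamma), (26, Atlas), (28, Nova), (36, Beta), (6, Omega)}
Keep only column(s) pname: {Atlas, Beta, Gamma, Nova, Omega}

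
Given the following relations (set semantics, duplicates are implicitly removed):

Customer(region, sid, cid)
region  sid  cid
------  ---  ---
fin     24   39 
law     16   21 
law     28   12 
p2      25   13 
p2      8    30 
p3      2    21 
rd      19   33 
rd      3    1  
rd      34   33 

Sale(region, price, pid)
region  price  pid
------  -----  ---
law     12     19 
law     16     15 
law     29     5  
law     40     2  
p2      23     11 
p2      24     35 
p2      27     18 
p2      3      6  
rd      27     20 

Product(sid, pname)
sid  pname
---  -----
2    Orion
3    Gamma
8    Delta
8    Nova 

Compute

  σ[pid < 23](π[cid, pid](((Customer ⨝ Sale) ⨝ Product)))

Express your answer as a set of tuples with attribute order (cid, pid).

{(1, 20), (30, 11), (30, 18), (30, 6)}

Customer ⋈ Sale (natural join on region): {(law, 16, 21, 12, 19), (law, 16, 21, 16, 15), (law, 16, 21, 29, 5), (law, 16, 21, 40, 2), (law, 28, 12, 12, 19), (law, 28, 12, 16, 15), (law, 28, 12, 29, 5), (law, 28, 12, 40, 2), (p2, 25, 13, 23, 11), (p2, 25, 13, 24, 35), (p2, 25, 13, 27, 18), (p2, 25, 13, 3, 6), (p2, 8, 30, 23, 11), (p2, 8, 30, 24, 35), (p2, 8, 30, 27, 18), (p2, 8, 30, 3, 6), (rd, 19, 33, 27, 20), (rd, 3, 1, 27, 20), (rd, 34, 33, 27, 20)}
(Customer ⨝ Sale) ⋈ Product (natural join on sid): {(p2, 8, 30, 23, 11, Delta), (p2, 8, 30, 23, 11, Nova), (p2, 8, 30, 24, 35, Delta), (p2, 8, 30, 24, 35, Nova), (p2, 8, 30, 27, 18, Delta), (p2, 8, 30, 27, 18, Nova), (p2, 8, 30, 3, 6, Delta), (p2, 8, 30, 3, 6, Nova), (rd, 3, 1, 27, 20, Gamma)}
Keep only column(s) cid, pid (4 duplicate(s) eliminated): {(1, 20), (30, 11), (30, 18), (30, 35), (30, 6)}
Filtering on pid < 23 leaves {(1, 20), (30, 11), (30, 18), (30, 6)}.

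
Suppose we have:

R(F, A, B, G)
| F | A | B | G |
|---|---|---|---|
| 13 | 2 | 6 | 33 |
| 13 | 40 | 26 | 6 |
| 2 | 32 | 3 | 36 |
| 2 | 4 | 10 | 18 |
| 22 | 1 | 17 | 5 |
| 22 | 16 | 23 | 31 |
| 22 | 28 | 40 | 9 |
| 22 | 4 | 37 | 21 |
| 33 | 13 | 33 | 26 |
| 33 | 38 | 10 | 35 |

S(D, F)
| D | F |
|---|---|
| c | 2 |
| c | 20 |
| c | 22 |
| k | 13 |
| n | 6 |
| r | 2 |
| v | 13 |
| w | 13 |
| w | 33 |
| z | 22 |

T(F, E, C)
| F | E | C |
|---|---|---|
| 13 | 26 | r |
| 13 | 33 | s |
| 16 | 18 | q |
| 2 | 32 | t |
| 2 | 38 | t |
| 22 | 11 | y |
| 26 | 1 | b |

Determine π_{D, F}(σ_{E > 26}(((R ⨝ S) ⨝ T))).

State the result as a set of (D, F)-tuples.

{(c, 2), (k, 13), (r, 2), (v, 13), (w, 13)}

R ⋈ S (natural join on F): {(13, 2, 6, 33, k), (13, 2, 6, 33, v), (13, 2, 6, 33, w), (13, 40, 26, 6, k), (13, 40, 26, 6, v), (13, 40, 26, 6, w), (2, 32, 3, 36, c), (2, 32, 3, 36, r), (2, 4, 10, 18, c), (2, 4, 10, 18, r), (22, 1, 17, 5, c), (22, 1, 17, 5, z), (22, 16, 23, 31, c), (22, 16, 23, 31, z), (22, 28, 40, 9, c), (22, 28, 40, 9, z), (22, 4, 37, 21, c), (22, 4, 37, 21, z), (33, 13, 33, 26, w), (33, 38, 10, 35, w)}
(R ⨝ S) ⋈ T (natural join on F): {(13, 2, 6, 33, k, 26, r), (13, 2, 6, 33, k, 33, s), (13, 2, 6, 33, v, 26, r), (13, 2, 6, 33, v, 33, s), (13, 2, 6, 33, w, 26, r), (13, 2, 6, 33, w, 33, s), (13, 40, 26, 6, k, 26, r), (13, 40, 26, 6, k, 33, s), (13, 40, 26, 6, v, 26, r), (13, 40, 26, 6, v, 33, s), (13, 40, 26, 6, w, 26, r), (13, 40, 26, 6, w, 33, s), (2, 32, 3, 36, c, 32, t), (2, 32, 3, 36, c, 38, t), (2, 32, 3, 36, r, 32, t), (2, 32, 3, 36, r, 38, t), (2, 4, 10, 18, c, 32, t), (2, 4, 10, 18, c, 38, t), (2, 4, 10, 18, r, 32, t), (2, 4, 10, 18, r, 38, t), (22, 1, 17, 5, c, 11, y), (22, 1, 17, 5, z, 11, y), (22, 16, 23, 31, c, 11, y), (22, 16, 23, 31, z, 11, y), (22, 28, 40, 9, c, 11, y), (22, 28, 40, 9, z, 11, y), (22, 4, 37, 21, c, 11, y), (22, 4, 37, 21, z, 11, y)}
σ[E > 26]: keep tuples satisfying E > 26 → {(13, 2, 6, 33, k, 33, s), (13, 2, 6, 33, v, 33, s), (13, 2, 6, 33, w, 33, s), (13, 40, 26, 6, k, 33, s), (13, 40, 26, 6, v, 33, s), (13, 40, 26, 6, w, 33, s), (2, 32, 3, 36, c, 32, t), (2, 32, 3, 36, c, 38, t), (2, 32, 3, 36, r, 32, t), (2, 32, 3, 36, r, 38, t), (2, 4, 10, 18, c, 32, t), (2, 4, 10, 18, c, 38, t), (2, 4, 10, 18, r, 32, t), (2, 4, 10, 18, r, 38, t)}
Keep only column(s) D, F (9 duplicate(s) eliminated): {(c, 2), (k, 13), (r, 2), (v, 13), (w, 13)}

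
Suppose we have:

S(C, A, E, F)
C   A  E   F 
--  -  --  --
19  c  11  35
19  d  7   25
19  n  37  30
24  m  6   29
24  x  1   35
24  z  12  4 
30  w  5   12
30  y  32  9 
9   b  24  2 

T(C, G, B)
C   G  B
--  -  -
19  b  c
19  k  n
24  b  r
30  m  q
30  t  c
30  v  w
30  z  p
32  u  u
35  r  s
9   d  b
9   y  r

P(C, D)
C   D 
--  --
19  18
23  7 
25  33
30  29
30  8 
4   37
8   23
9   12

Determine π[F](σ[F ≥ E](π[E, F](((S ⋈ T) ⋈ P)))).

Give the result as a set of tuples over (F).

{12, 25, 35}

Natural join on C: {(19, c, 11, 35, b, c), (19, c, 11, 35, k, n), (19, d, 7, 25, b, c), (19, d, 7, 25, k, n), (19, n, 37, 30, b, c), (19, n, 37, 30, k, n), (24, m, 6, 29, b, r), (24, x, 1, 35, b, r), (24, z, 12, 4, b, r), (30, w, 5, 12, m, q), (30, w, 5, 12, t, c), (30, w, 5, 12, v, w), (30, w, 5, 12, z, p), (30, y, 32, 9, m, q), (30, y, 32, 9, t, c), (30, y, 32, 9, v, w), (30, y, 32, 9, z, p), (9, b, 24, 2, d, b), (9, b, 24, 2, y, r)}
Natural join on C: {(19, c, 11, 35, b, c, 18), (19, c, 11, 35, k, n, 18), (19, d, 7, 25, b, c, 18), (19, d, 7, 25, k, n, 18), (19, n, 37, 30, b, c, 18), (19, n, 37, 30, k, n, 18), (30, w, 5, 12, m, q, 29), (30, w, 5, 12, m, q, 8), (30, w, 5, 12, t, c, 29), (30, w, 5, 12, t, c, 8), (30, w, 5, 12, v, w, 29), (30, w, 5, 12, v, w, 8), (30, w, 5, 12, z, p, 29), (30, w, 5, 12, z, p, 8), (30, y, 32, 9, m, q, 29), (30, y, 32, 9, m, q, 8), (30, y, 32, 9, t, c, 29), (30, y, 32, 9, t, c, 8), (30, y, 32, 9, v, w, 29), (30, y, 32, 9, v, w, 8), (30, y, 32, 9, z, p, 29), (30, y, 32, 9, z, p, 8), (9, b, 24, 2, d, b, 12), (9, b, 24, 2, y, r, 12)}
π_{E, F} gives {(11, 35), (24, 2), (32, 9), (37, 30), (5, 12), (7, 25)} (18 duplicate(s) eliminated).
Selection F ≥ E: {(11, 35), (5, 12), (7, 25)}
π_{F} gives {12, 25, 35}.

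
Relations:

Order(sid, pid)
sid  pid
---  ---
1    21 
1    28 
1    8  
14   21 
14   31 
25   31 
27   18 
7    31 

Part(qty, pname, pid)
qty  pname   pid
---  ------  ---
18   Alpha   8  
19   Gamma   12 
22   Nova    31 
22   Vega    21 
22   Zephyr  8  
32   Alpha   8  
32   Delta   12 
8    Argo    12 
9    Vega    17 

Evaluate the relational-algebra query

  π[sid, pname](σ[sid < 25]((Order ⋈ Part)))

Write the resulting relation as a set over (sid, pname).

{(1, Alpha), (1, Vega), (1, Zephyr), (14, Nova), (14, Vega), (7, Nova)}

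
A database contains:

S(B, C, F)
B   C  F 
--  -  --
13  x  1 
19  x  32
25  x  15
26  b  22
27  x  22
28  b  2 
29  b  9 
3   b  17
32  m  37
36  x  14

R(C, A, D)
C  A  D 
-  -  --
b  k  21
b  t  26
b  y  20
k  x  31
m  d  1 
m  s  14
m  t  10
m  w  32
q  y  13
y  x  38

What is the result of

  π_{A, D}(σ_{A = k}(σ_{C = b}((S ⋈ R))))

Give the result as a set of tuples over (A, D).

Joining S and R on C yields {(26, b, 22, k, 21), (26, b, 22, t, 26), (26, b, 22, y, 20), (28, b, 2, k, 21), (28, b, 2, t, 26), (28, b, 2, y, 20), (29, b, 9, k, 21), (29, b, 9, t, 26), (29, b, 9, y, 20), (3, b, 17, k, 21), (3, b, 17, t, 26), (3, b, 17, y, 20), (32, m, 37, d, 1), (32, m, 37, s, 14), (32, m, 37, t, 10), (32, m, 37, w, 32)}.
Apply σ_{C = b}; surviving tuples: {(26, b, 22, k, 21), (26, b, 22, t, 26), (26, b, 22, y, 20), (28, b, 2, k, 21), (28, b, 2, t, 26), (28, b, 2, y, 20), (29, b, 9, k, 21), (29, b, 9, t, 26), (29, b, 9, y, 20), (3, b, 17, k, 21), (3, b, 17, t, 26), (3, b, 17, y, 20)}
Apply σ_{A = k}; surviving tuples: {(26, b, 22, k, 21), (28, b, 2, k, 21), (29, b, 9, k, 21), (3, b, 17, k, 21)}
π[A, D]: project onto (A, D) (3 duplicate(s) eliminated) → {(k, 21)}

{(k, 21)}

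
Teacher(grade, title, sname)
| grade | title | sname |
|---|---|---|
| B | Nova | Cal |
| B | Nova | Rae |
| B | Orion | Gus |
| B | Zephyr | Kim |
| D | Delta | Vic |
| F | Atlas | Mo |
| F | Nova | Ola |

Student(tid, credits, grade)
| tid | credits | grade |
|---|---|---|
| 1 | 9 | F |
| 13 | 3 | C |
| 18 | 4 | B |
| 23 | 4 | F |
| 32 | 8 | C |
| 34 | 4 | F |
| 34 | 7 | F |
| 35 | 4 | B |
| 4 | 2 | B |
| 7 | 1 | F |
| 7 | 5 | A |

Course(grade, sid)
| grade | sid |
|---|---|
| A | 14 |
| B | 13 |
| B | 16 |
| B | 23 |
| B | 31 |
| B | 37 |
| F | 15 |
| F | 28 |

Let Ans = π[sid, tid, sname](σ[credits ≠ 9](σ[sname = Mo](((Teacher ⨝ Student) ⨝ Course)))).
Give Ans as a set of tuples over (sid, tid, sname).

Joining Teacher and Student on grade yields {(B, Nova, Cal, 18, 4), (B, Nova, Cal, 35, 4), (B, Nova, Cal, 4, 2), (B, Nova, Rae, 18, 4), (B, Nova, Rae, 35, 4), (B, Nova, Rae, 4, 2), (B, Orion, Gus, 18, 4), (B, Orion, Gus, 35, 4), (B, Orion, Gus, 4, 2), (B, Zephyr, Kim, 18, 4), (B, Zephyr, Kim, 35, 4), (B, Zephyr, Kim, 4, 2), (F, Atlas, Mo, 1, 9), (F, Atlas, Mo, 23, 4), (F, Atlas, Mo, 34, 4), (F, Atlas, Mo, 34, 7), (F, Atlas, Mo, 7, 1), (F, Nova, Ola, 1, 9), (F, Nova, Ola, 23, 4), (F, Nova, Ola, 34, 4), (F, Nova, Ola, 34, 7), (F, Nova, Ola, 7, 1)}.
Joining (Teacher ⨝ Student) and Course on grade yields {(B, Nova, Cal, 18, 4, 13), (B, Nova, Cal, 18, 4, 16), (B, Nova, Cal, 18, 4, 23), (B, Nova, Cal, 18, 4, 31), (B, Nova, Cal, 18, 4, 37), (B, Nova, Cal, 35, 4, 13), (B, Nova, Cal, 35, 4, 16), (B, Nova, Cal, 35, 4, 23), (B, Nova, Cal, 35, 4, 31), (B, Nova, Cal, 35, 4, 37), (B, Nova, Cal, 4, 2, 13), (B, Nova, Cal, 4, 2, 16), (B, Nova, Cal, 4, 2, 23), (B, Nova, Cal, 4, 2, 31), (B, Nova, Cal, 4, 2, 37), (B, Nova, Rae, 18, 4, 13), (B, Nova, Rae, 18, 4, 16), (B, Nova, Rae, 18, 4, 23), (B, Nova, Rae, 18, 4, 31), (B, Nova, Rae, 18, 4, 37), (B, Nova, Rae, 35, 4, 13), (B, Nova, Rae, 35, 4, 16), (B, Nova, Rae, 35, 4, 23), (B, Nova, Rae, 35, 4, 31), (B, Nova, Rae, 35, 4, 37), (B, Nova, Rae, 4, 2, 13), (B, Nova, Rae, 4, 2, 16), (B, Nova, Rae, 4, 2, 23), (B, Nova, Rae, 4, 2, 31), (B, Nova, Rae, 4, 2, 37), (B, Orion, Gus, 18, 4, 13), (B, Orion, Gus, 18, 4, 16), (B, Orion, Gus, 18, 4, 23), (B, Orion, Gus, 18, 4, 31), (B, Orion, Gus, 18, 4, 37), (B, Orion, Gus, 35, 4, 13), (B, Orion, Gus, 35, 4, 16), (B, Orion, Gus, 35, 4, 23), (B, Orion, Gus, 35, 4, 31), (B, Orion, Gus, 35, 4, 37), (B, Orion, Gus, 4, 2, 13), (B, Orion, Gus, 4, 2, 16), (B, Orion, Gus, 4, 2, 23), (B, Orion, Gus, 4, 2, 31), (B, Orion, Gus, 4, 2, 37), (B, Zephyr, Kim, 18, 4, 13), (B, Zephyr, Kim, 18, 4, 16), (B, Zephyr, Kim, 18, 4, 23), (B, Zephyr, Kim, 18, 4, 31), (B, Zephyr, Kim, 18, 4, 37), (B, Zephyr, Kim, 35, 4, 13), (B, Zephyr, Kim, 35, 4, 16), (B, Zephyr, Kim, 35, 4, 23), (B, Zephyr, Kim, 35, 4, 31), (B, Zephyr, Kim, 35, 4, 37), (B, Zephyr, Kim, 4, 2, 13), (B, Zephyr, Kim, 4, 2, 16), (B, Zephyr, Kim, 4, 2, 23), (B, Zephyr, Kim, 4, 2, 31), (B, Zephyr, Kim, 4, 2, 37), (F, Atlas, Mo, 1, 9, 15), (F, Atlas, Mo, 1, 9, 28), (F, Atlas, Mo, 23, 4, 15), (F, Atlas, Mo, 23, 4, 28), (F, Atlas, Mo, 34, 4, 15), (F, Atlas, Mo, 34, 4, 28), (F, Atlas, Mo, 34, 7, 15), (F, Atlas, Mo, 34, 7, 28), (F, Atlas, Mo, 7, 1, 15), (F, Atlas, Mo, 7, 1, 28), (F, Nova, Ola, 1, 9, 15), (F, Nova, Ola, 1, 9, 28), (F, Nova, Ola, 23, 4, 15), (F, Nova, Ola, 23, 4, 28), (F, Nova, Ola, 34, 4, 15), (F, Nova, Ola, 34, 4, 28), (F, Nova, Ola, 34, 7, 15), (F, Nova, Ola, 34, 7, 28), (F, Nova, Ola, 7, 1, 15), (F, Nova, Ola, 7, 1, 28)}.
Selection sname = Mo: {(F, Atlas, Mo, 1, 9, 15), (F, Atlas, Mo, 1, 9, 28), (F, Atlas, Mo, 23, 4, 15), (F, Atlas, Mo, 23, 4, 28), (F, Atlas, Mo, 34, 4, 15), (F, Atlas, Mo, 34, 4, 28), (F, Atlas, Mo, 34, 7, 15), (F, Atlas, Mo, 34, 7, 28), (F, Atlas, Mo, 7, 1, 15), (F, Atlas, Mo, 7, 1, 28)}
Selection credits ≠ 9: {(F, Atlas, Mo, 23, 4, 15), (F, Atlas, Mo, 23, 4, 28), (F, Atlas, Mo, 34, 4, 15), (F, Atlas, Mo, 34, 4, 28), (F, Atlas, Mo, 34, 7, 15), (F, Atlas, Mo, 34, 7, 28), (F, Atlas, Mo, 7, 1, 15), (F, Atlas, Mo, 7, 1, 28)}
π_{sid, tid, sname} gives {(15, 23, Mo), (15, 34, Mo), (15, 7, Mo), (28, 23, Mo), (28, 34, Mo), (28, 7, Mo)} (2 duplicate(s) eliminated).

{(15, 23, Mo), (15, 34, Mo), (15, 7, Mo), (28, 23, Mo), (28, 34, Mo), (28, 7, Mo)}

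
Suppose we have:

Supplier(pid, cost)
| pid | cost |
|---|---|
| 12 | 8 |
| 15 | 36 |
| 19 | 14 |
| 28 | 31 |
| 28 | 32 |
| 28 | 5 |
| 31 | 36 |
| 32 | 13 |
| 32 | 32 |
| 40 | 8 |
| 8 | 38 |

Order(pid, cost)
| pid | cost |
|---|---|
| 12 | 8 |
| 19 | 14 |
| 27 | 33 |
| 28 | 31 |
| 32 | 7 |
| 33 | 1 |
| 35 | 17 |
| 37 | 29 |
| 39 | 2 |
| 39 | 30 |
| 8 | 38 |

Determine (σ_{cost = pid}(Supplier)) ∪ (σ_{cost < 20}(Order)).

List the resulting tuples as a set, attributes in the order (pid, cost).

{(12, 8), (19, 14), (32, 32), (32, 7), (33, 1), (35, 17), (39, 2)}

σ[cost = pid]: keep tuples satisfying cost = pid → {(32, 32)}
σ[cost < 20]: keep tuples satisfying cost < 20 → {(12, 8), (19, 14), (32, 7), (33, 1), (35, 17), (39, 2)}
Set union of the two operands is {(12, 8), (19, 14), (32, 32), (32, 7), (33, 1), (35, 17), (39, 2)}.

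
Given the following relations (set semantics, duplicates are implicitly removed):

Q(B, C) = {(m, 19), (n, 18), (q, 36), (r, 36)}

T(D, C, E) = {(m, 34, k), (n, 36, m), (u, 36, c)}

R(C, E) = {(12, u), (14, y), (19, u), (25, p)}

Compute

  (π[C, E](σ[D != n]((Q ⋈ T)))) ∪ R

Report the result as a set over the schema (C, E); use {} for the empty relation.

{(12, u), (14, y), (19, u), (25, p), (36, c)}

Joining Q and T on C yields {(q, 36, n, m), (q, 36, u, c), (r, 36, n, m), (r, 36, u, c)}.
Selection D != n: {(q, 36, u, c), (r, 36, u, c)}
π_{C, E} gives {(36, c)} (1 duplicate(s) eliminated).
Taking the union: {(12, u), (14, y), (19, u), (25, p), (36, c)}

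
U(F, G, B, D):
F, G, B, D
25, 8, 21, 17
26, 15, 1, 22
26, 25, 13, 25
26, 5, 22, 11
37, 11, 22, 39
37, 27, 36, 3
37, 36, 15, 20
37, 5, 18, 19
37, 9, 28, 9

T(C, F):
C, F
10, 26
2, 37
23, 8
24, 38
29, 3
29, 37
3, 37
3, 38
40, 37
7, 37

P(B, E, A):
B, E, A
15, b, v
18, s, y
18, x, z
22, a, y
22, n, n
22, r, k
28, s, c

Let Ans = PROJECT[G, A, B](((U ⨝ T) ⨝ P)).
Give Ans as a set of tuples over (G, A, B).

{(11, k, 22), (11, n, 22), (11, y, 22), (36, v, 15), (5, k, 22), (5, n, 22), (5, y, 18), (5, y, 22), (5, z, 18), (9, c, 28)}

Joining U and T on F yields {(26, 15, 1, 22, 10), (26, 25, 13, 25, 10), (26, 5, 22, 11, 10), (37, 11, 22, 39, 2), (37, 11, 22, 39, 29), (37, 11, 22, 39, 3), (37, 11, 22, 39, 40), (37, 11, 22, 39, 7), (37, 27, 36, 3, 2), (37, 27, 36, 3, 29), (37, 27, 36, 3, 3), (37, 27, 36, 3, 40), (37, 27, 36, 3, 7), (37, 36, 15, 20, 2), (37, 36, 15, 20, 29), (37, 36, 15, 20, 3), (37, 36, 15, 20, 40), (37, 36, 15, 20, 7), (37, 5, 18, 19, 2), (37, 5, 18, 19, 29), (37, 5, 18, 19, 3), (37, 5, 18, 19, 40), (37, 5, 18, 19, 7), (37, 9, 28, 9, 2), (37, 9, 28, 9, 29), (37, 9, 28, 9, 3), (37, 9, 28, 9, 40), (37, 9, 28, 9, 7)}.
Joining (U ⨝ T) and P on B yields {(26, 5, 22, 11, 10, a, y), (26, 5, 22, 11, 10, n, n), (26, 5, 22, 11, 10, r, k), (37, 11, 22, 39, 2, a, y), (37, 11, 22, 39, 2, n, n), (37, 11, 22, 39, 2, r, k), (37, 11, 22, 39, 29, a, y), (37, 11, 22, 39, 29, n, n), (37, 11, 22, 39, 29, r, k), (37, 11, 22, 39, 3, a, y), (37, 11, 22, 39, 3, n, n), (37, 11, 22, 39, 3, r, k), (37, 11, 22, 39, 40, a, y), (37, 11, 22, 39, 40, n, n), (37, 11, 22, 39, 40, r, k), (37, 11, 22, 39, 7, a, y), (37, 11, 22, 39, 7, n, n), (37, 11, 22, 39, 7, r, k), (37, 36, 15, 20, 2, b, v), (37, 36, 15, 20, 29, b, v), (37, 36, 15, 20, 3, b, v), (37, 36, 15, 20, 40, b, v), (37, 36, 15, 20, 7, b, v), (37, 5, 18, 19, 2, s, y), (37, 5, 18, 19, 2, x, z), (37, 5, 18, 19, 29, s, y), (37, 5, 18, 19, 29, x, z), (37, 5, 18, 19, 3, s, y), (37, 5, 18, 19, 3, x, z), (37, 5, 18, 19, 40, s, y), (37, 5, 18, 19, 40, x, z), (37, 5, 18, 19, 7, s, y), (37, 5, 18, 19, 7, x, z), (37, 9, 28, 9, 2, s, c), (37, 9, 28, 9, 29, s, c), (37, 9, 28, 9, 3, s, c), (37, 9, 28, 9, 40, s, c), (37, 9, 28, 9, 7, s, c)}.
π_{G, A, B} gives {(11, k, 22), (11, n, 22), (11, y, 22), (36, v, 15), (5, k, 22), (5, n, 22), (5, y, 18), (5, y, 22), (5, z, 18), (9, c, 28)} (28 duplicate(s) eliminated).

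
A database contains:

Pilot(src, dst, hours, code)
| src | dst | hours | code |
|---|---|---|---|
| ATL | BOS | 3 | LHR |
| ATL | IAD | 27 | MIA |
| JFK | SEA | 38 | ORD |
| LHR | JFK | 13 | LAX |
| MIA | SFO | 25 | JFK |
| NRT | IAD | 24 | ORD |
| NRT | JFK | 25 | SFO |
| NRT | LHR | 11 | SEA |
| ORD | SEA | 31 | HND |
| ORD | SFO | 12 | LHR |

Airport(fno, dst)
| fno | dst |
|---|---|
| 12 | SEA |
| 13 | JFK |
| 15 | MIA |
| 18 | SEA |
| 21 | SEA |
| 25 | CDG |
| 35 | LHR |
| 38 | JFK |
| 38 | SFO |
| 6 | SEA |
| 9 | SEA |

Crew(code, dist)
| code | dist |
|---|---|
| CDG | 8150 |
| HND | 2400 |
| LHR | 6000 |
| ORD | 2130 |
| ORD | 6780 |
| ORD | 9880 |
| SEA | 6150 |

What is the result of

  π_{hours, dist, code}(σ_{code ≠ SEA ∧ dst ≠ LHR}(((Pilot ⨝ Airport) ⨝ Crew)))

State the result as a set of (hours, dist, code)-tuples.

Joining Pilot and Airport on dst yields {(JFK, SEA, 38, ORD, 12), (JFK, SEA, 38, ORD, 18), (JFK, SEA, 38, ORD, 21), (JFK, SEA, 38, ORD, 6), (JFK, SEA, 38, ORD, 9), (LHR, JFK, 13, LAX, 13), (LHR, JFK, 13, LAX, 38), (MIA, SFO, 25, JFK, 38), (NRT, JFK, 25, SFO, 13), (NRT, JFK, 25, SFO, 38), (NRT, LHR, 11, SEA, 35), (ORD, SEA, 31, HND, 12), (ORD, SEA, 31, HND, 18), (ORD, SEA, 31, HND, 21), (ORD, SEA, 31, HND, 6), (ORD, SEA, 31, HND, 9), (ORD, SFO, 12, LHR, 38)}.
Joining (Pilot ⨝ Airport) and Crew on code yields {(JFK, SEA, 38, ORD, 12, 2130), (JFK, SEA, 38, ORD, 12, 6780), (JFK, SEA, 38, ORD, 12, 9880), (JFK, SEA, 38, ORD, 18, 2130), (JFK, SEA, 38, ORD, 18, 6780), (JFK, SEA, 38, ORD, 18, 9880), (JFK, SEA, 38, ORD, 21, 2130), (JFK, SEA, 38, ORD, 21, 6780), (JFK, SEA, 38, ORD, 21, 9880), (JFK, SEA, 38, ORD, 6, 2130), (JFK, SEA, 38, ORD, 6, 6780), (JFK, SEA, 38, ORD, 6, 9880), (JFK, SEA, 38, ORD, 9, 2130), (JFK, SEA, 38, ORD, 9, 6780), (JFK, SEA, 38, ORD, 9, 9880), (NRT, LHR, 11, SEA, 35, 6150), (ORD, SEA, 31, HND, 12, 2400), (ORD, SEA, 31, HND, 18, 2400), (ORD, SEA, 31, HND, 21, 2400), (ORD, SEA, 31, HND, 6, 2400), (ORD, SEA, 31, HND, 9, 2400), (ORD, SFO, 12, LHR, 38, 6000)}.
Filtering on code ≠ SEA ∧ dst ≠ LHR leaves {(JFK, SEA, 38, ORD, 12, 2130), (JFK, SEA, 38, ORD, 12, 6780), (JFK, SEA, 38, ORD, 12, 9880), (JFK, SEA, 38, ORD, 18, 2130), (JFK, SEA, 38, ORD, 18, 6780), (JFK, SEA, 38, ORD, 18, 9880), (JFK, SEA, 38, ORD, 21, 2130), (JFK, SEA, 38, ORD, 21, 6780), (JFK, SEA, 38, ORD, 21, 9880), (JFK, SEA, 38, ORD, 6, 2130), (JFK, SEA, 38, ORD, 6, 6780), (JFK, SEA, 38, ORD, 6, 9880), (JFK, SEA, 38, ORD, 9, 2130), (JFK, SEA, 38, ORD, 9, 6780), (JFK, SEA, 38, ORD, 9, 9880), (ORD, SEA, 31, HND, 12, 2400), (ORD, SEA, 31, HND, 18, 2400), (ORD, SEA, 31, HND, 21, 2400), (ORD, SEA, 31, HND, 6, 2400), (ORD, SEA, 31, HND, 9, 2400), (ORD, SFO, 12, LHR, 38, 6000)}.
π_{hours, dist, code} gives {(12, 6000, LHR), (31, 2400, HND), (38, 2130, ORD), (38, 6780, ORD), (38, 9880, ORD)} (16 duplicate(s) eliminated).

{(12, 6000, LHR), (31, 2400, HND), (38, 2130, ORD), (38, 6780, ORD), (38, 9880, ORD)}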